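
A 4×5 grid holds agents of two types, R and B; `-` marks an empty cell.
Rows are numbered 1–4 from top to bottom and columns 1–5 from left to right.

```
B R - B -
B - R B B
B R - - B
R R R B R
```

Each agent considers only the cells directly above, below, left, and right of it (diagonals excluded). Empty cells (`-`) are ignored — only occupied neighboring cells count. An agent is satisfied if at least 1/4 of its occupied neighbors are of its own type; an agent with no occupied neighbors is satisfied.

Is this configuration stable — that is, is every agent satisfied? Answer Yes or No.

Row 1: (1,1)B 1/2 satisfied · (1,2)R 0/1 not · (1,4)B 1/1 satisfied
Row 2: (2,1)B 2/2 satisfied · (2,3)R 0/1 not · (2,4)B 2/3 satisfied · (2,5)B 2/2 satisfied
Row 3: (3,1)B 1/3 satisfied · (3,2)R 1/2 satisfied · (3,5)B 1/2 satisfied
Row 4: (4,1)R 1/2 satisfied · (4,2)R 3/3 satisfied · (4,3)R 1/2 satisfied · (4,4)B 0/2 not · (4,5)R 0/2 not
For instance (1,2) has only 0/1 same-type neighbors, below 1/4.

No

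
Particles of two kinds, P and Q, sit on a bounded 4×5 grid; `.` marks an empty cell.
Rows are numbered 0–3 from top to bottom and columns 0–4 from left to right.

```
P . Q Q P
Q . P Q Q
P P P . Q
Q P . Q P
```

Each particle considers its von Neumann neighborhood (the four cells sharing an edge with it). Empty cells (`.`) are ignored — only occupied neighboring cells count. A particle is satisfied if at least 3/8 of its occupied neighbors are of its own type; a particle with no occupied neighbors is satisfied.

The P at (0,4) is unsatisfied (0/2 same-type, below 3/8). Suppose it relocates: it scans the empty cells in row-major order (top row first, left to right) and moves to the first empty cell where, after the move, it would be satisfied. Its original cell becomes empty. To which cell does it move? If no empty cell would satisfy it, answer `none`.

Vacating (0,4). Empty cells in order:
  (0,1): 1/2 same-type → satisfied — stop here.

(0,1)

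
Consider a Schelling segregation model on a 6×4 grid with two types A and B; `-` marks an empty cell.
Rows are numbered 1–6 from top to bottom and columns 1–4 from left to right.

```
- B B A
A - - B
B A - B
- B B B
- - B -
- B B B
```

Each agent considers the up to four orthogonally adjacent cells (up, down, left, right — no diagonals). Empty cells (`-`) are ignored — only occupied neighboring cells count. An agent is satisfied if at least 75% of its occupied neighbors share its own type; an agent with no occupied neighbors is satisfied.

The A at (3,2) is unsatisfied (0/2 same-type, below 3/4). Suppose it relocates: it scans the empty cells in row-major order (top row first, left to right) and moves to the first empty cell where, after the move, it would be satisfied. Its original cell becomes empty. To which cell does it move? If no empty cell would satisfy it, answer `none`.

(5,1)

Vacating (3,2). Empty cells in order:
  (1,1): 1/2 same-type → still unsatisfied.
  (2,2): 1/2 same-type → still unsatisfied.
  (2,3): 0/2 same-type → still unsatisfied.
  (3,3): 0/2 same-type → still unsatisfied.
  (4,1): 0/2 same-type → still unsatisfied.
  (5,1): 0/0 same-type → satisfied — stop here.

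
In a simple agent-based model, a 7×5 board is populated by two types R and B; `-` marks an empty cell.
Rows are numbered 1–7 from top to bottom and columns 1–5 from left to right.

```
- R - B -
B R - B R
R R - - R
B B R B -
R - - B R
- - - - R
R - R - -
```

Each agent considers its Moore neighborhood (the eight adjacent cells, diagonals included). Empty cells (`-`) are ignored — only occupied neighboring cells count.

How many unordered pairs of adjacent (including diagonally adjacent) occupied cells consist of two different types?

Scan each occupied cell's neighbors to the right and below (and the two forward diagonals) so each pair is counted once.
From row 1: 2 unlike of 4 pairs (running 2/4).
From row 2: 5 unlike of 8 pairs (running 7/12).
From row 3: 5 unlike of 7 pairs (running 12/19).
From row 4: 6 unlike of 8 pairs (running 18/27).
From row 5: 2 unlike of 3 pairs (running 20/30).
Total adjacent occupied pairs: 30; unlike-type pairs: 20.

20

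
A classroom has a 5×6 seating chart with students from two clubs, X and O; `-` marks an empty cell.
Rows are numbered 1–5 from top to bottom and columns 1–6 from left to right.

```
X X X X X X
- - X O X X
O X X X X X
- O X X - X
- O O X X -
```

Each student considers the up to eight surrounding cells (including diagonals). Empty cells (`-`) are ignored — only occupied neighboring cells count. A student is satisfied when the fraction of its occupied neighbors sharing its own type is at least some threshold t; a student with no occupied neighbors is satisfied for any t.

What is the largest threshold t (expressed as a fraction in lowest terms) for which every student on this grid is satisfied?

0/1

Row 1: (1,1)X 1/1 · (1,2)X 3/3 · (1,3)X 3/4 · (1,4)X 4/5 · (1,5)X 4/5 · (1,6)X 3/3
Row 2: (2,3)X 6/7 · (2,4)O 0/8 · (2,5)X 7/8 · (2,6)X 5/5
Row 3: (3,1)O 1/2 · (3,2)X 3/5 · (3,3)X 5/7 · (3,4)X 6/7 · (3,5)X 6/7 · (3,6)X 4/4
Row 4: (4,2)O 3/6 · (4,3)X 5/8 · (4,4)X 6/7 · (4,6)X 3/3
Row 5: (5,2)O 2/3 · (5,3)O 2/5 · (5,4)X 3/4 · (5,5)X 3/3
The smallest same-type fraction is 0/8 at (2,4), which reduces to 0/1. Any threshold above that leaves this student unsatisfied.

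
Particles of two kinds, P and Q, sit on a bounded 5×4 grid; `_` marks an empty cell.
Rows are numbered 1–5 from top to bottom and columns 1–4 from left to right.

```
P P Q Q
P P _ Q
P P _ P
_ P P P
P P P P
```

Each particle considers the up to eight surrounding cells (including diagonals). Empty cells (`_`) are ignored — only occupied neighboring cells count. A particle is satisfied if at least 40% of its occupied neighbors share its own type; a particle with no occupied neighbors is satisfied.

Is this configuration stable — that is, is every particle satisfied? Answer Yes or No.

Yes

Row 1: (1,1)P 3/3 ok · (1,2)P 3/4 ok · (1,3)Q 2/4 ok · (1,4)Q 2/2 ok
Row 2: (2,1)P 5/5 ok · (2,2)P 5/6 ok · (2,4)Q 2/3 ok
Row 3: (3,1)P 4/4 ok · (3,2)P 5/5 ok · (3,4)P 2/3 ok
Row 4: (4,2)P 6/6 ok · (4,3)P 7/7 ok · (4,4)P 4/4 ok
Row 5: (5,1)P 2/2 ok · (5,2)P 4/4 ok · (5,3)P 5/5 ok · (5,4)P 3/3 ok
All meet the threshold, so the configuration is stable.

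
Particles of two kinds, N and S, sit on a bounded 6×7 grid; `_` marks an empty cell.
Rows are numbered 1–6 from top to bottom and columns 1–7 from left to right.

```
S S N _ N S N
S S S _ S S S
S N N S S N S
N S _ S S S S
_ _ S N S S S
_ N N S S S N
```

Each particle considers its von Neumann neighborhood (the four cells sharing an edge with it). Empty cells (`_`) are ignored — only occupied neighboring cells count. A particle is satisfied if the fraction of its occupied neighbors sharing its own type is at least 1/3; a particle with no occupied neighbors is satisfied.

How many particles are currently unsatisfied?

Row 1: (1,1)S 2/2 satisfied · (1,2)S 2/3 satisfied · (1,3)N 0/2 not · (1,5)N 0/2 not · (1,6)S 1/3 satisfied · (1,7)N 0/2 not
Row 2: (2,1)S 3/3 satisfied · (2,2)S 3/4 satisfied · (2,3)S 1/3 satisfied · (2,5)S 2/3 satisfied · (2,6)S 3/4 satisfied · (2,7)S 2/3 satisfied
Row 3: (3,1)S 1/3 satisfied · (3,2)N 1/4 not · (3,3)N 1/3 satisfied · (3,4)S 2/3 satisfied · (3,5)S 3/4 satisfied · (3,6)N 0/4 not · (3,7)S 2/3 satisfied
Row 4: (4,1)N 0/2 not · (4,2)S 0/2 not · (4,4)S 2/3 satisfied · (4,5)S 4/4 satisfied · (4,6)S 3/4 satisfied · (4,7)S 3/3 satisfied
Row 5: (5,3)S 0/2 not · (5,4)N 0/4 not · (5,5)S 3/4 satisfied · (5,6)S 4/4 satisfied · (5,7)S 2/3 satisfied
Row 6: (6,2)N 1/1 satisfied · (6,3)N 1/3 satisfied · (6,4)S 1/3 satisfied · (6,5)S 3/3 satisfied · (6,6)S 2/3 satisfied · (6,7)N 0/2 not
Unsatisfied: (1,3), (1,5), (1,7), (3,2), (3,6), (4,1), (4,2), (5,3), (5,4), (6,7) — 10 in total.

10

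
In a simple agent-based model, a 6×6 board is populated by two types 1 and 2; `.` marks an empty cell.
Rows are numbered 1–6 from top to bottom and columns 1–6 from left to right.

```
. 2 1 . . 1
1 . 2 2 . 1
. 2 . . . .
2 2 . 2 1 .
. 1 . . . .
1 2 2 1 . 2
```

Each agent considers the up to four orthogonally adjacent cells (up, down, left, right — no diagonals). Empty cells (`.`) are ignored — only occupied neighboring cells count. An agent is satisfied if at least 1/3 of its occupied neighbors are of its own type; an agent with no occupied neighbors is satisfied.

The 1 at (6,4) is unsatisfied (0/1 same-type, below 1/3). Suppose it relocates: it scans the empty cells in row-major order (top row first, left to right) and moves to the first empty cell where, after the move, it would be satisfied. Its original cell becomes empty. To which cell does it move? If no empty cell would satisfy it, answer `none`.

(1,1)

Vacating (6,4). Empty cells in order:
  (1,1): 1/2 same-type → satisfied — stop here.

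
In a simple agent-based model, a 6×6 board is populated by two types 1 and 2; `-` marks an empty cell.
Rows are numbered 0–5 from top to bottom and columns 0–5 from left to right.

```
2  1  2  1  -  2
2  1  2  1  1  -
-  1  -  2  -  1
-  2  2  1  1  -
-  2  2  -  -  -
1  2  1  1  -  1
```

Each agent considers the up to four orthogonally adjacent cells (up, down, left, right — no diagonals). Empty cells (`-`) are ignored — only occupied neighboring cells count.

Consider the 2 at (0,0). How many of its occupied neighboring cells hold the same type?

1

Occupied neighbors of (0,0): (1,0)=2, (0,1)=1.
Same type (2): 1 of 2.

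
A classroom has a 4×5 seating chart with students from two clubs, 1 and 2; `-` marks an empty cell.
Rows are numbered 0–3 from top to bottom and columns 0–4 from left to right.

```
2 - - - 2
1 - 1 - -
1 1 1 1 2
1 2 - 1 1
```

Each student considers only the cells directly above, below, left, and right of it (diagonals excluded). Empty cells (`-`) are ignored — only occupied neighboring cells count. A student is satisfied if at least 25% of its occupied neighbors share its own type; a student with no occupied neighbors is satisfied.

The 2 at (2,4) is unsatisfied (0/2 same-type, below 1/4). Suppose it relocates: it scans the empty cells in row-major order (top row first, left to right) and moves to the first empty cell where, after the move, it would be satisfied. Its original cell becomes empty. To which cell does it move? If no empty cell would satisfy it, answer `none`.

Vacating (2,4). Empty cells in order:
  (0,1): 1/1 same-type → satisfied — stop here.

(0,1)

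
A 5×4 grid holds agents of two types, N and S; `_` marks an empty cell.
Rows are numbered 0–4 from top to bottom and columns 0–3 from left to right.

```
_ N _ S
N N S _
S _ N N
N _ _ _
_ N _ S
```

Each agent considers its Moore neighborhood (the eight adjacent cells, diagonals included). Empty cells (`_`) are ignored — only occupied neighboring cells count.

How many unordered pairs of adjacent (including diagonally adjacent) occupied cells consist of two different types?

7

Scan each occupied cell's neighbors to the right and below (and the two forward diagonals) so each pair is counted once.
Row 0: N(0,1)–N(1,1)= N(0,1)–S(1,2)≠ N(0,1)–N(1,0)= S(0,3)–S(1,2)=  → 1/4 unlike.
Row 1: N(1,0)–N(1,1)= N(1,0)–S(2,0)≠ N(1,1)–S(1,2)≠ N(1,1)–N(2,2)= N(1,1)–S(2,0)≠ S(1,2)–N(2,2)≠ S(1,2)–N(2,3)≠  → 5/7 unlike.
Row 2: S(2,0)–N(3,0)≠ N(2,2)–N(2,3)=  → 1/2 unlike.
Row 3: N(3,0)–N(4,1)=  → 0/1 unlike.
Total adjacent occupied pairs: 14; unlike-type pairs: 7.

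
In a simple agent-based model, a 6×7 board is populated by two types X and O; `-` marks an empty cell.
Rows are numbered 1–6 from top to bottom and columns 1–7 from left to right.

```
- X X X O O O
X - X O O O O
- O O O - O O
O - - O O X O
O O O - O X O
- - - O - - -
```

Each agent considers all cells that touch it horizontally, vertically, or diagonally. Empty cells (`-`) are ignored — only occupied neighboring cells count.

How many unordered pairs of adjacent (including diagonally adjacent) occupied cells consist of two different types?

Scan each occupied cell's neighbors to the right and below (and the two forward diagonals) so each pair is counted once.
Row 1: X(1,2)–X(1,3)= X(1,2)–X(2,3)= X(1,2)–X(2,1)= X(1,3)–X(1,4)= X(1,3)–X(2,3)= X(1,3)–O(2,4)≠ X(1,4)–O(1,5)≠ X(1,4)–O(2,4)≠ X(1,4)–O(2,5)≠ X(1,4)–X(2,3)= O(1,5)–O(1,6)= O(1,5)–O(2,5)= O(1,5)–O(2,6)= O(1,5)–O(2,4)= O(1,6)–O(1,7)= O(1,6)–O(2,6)= O(1,6)–O(2,7)= O(1,6)–O(2,5)= O(1,7)–O(2,7)= O(1,7)–O(2,6)=  → 4/20 unlike.
Row 2: X(2,1)–O(3,2)≠ X(2,3)–O(2,4)≠ X(2,3)–O(3,3)≠ X(2,3)–O(3,4)≠ X(2,3)–O(3,2)≠ O(2,4)–O(2,5)= O(2,4)–O(3,4)= O(2,4)–O(3,3)= O(2,5)–O(2,6)= O(2,5)–O(3,6)= O(2,5)–O(3,4)= O(2,6)–O(2,7)= O(2,6)–O(3,6)= O(2,6)–O(3,7)= O(2,7)–O(3,7)= O(2,7)–O(3,6)=  → 5/16 unlike.
Row 3: O(3,2)–O(3,3)= O(3,2)–O(4,1)= O(3,3)–O(3,4)= O(3,3)–O(4,4)= O(3,4)–O(4,4)= O(3,4)–O(4,5)= O(3,6)–O(3,7)= O(3,6)–X(4,6)≠ O(3,6)–O(4,7)= O(3,6)–O(4,5)= O(3,7)–O(4,7)= O(3,7)–X(4,6)≠  → 2/12 unlike.
Row 4: O(4,1)–O(5,1)= O(4,1)–O(5,2)= O(4,4)–O(4,5)= O(4,4)–O(5,5)= O(4,4)–O(5,3)= O(4,5)–X(4,6)≠ O(4,5)–O(5,5)= O(4,5)–X(5,6)≠ X(4,6)–O(4,7)≠ X(4,6)–X(5,6)= X(4,6)–O(5,7)≠ X(4,6)–O(5,5)≠ O(4,7)–O(5,7)= O(4,7)–X(5,6)≠  → 6/14 unlike.
Row 5: O(5,1)–O(5,2)= O(5,2)–O(5,3)= O(5,3)–O(6,4)= O(5,5)–X(5,6)≠ O(5,5)–O(6,4)= X(5,6)–O(5,7)≠  → 2/6 unlike.
Total adjacent occupied pairs: 68; unlike-type pairs: 19.

19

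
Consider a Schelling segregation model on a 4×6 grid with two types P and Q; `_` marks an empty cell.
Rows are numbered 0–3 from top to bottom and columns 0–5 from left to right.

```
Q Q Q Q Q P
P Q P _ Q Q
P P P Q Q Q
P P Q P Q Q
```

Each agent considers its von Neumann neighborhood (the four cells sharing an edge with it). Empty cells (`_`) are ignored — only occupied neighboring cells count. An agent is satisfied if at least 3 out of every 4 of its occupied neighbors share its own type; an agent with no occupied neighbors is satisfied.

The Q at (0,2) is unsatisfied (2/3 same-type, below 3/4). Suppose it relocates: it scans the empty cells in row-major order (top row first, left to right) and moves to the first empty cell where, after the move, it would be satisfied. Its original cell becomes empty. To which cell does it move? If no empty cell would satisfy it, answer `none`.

(1,3)

Vacating (0,2). Empty cells in order:
  (1,3): 3/4 same-type → satisfied — stop here.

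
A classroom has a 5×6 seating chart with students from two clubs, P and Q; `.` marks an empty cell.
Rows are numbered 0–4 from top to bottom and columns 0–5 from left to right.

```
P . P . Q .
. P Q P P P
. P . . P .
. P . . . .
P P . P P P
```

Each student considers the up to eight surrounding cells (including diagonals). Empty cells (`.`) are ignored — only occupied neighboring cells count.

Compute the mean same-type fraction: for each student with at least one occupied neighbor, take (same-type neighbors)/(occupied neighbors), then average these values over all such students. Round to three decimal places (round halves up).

Row 0: (0,0)P 1/1 · (0,2)P 2/3 · (0,4)Q 0/3
Row 1: (1,1)P 3/4 · (1,2)Q 0/4 · (1,3)P 3/5 · (1,4)P 3/4 · (1,5)P 2/3
Row 2: (2,1)P 2/3 · (2,4)P 3/3
Row 3: (3,1)P 3/3
Row 4: (4,0)P 2/2 · (4,1)P 2/2 · (4,3)P 1/1 · (4,4)P 2/2 · (4,5)P 1/1
Sum over 16 students: 1/1 + 2/3 + 0/3 + 3/4 + 0/4 + 3/5 + 3/4 + 2/3 + 2/3 + 3/3 + 3/3 + 2/2 + 2/2 + 1/1 + 2/2 + 1/1 = 121/10; mean = 121/10 ÷ 16 = 121/160 = 0.75625 → 0.756.

0.756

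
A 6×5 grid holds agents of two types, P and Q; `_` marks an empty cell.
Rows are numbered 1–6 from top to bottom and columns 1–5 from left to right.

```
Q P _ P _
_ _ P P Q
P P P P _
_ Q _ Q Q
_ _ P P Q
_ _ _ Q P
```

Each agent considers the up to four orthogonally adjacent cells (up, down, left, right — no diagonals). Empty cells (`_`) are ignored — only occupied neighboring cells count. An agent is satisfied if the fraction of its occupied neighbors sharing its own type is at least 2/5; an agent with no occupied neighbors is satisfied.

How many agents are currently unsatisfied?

(1,1)Q 0/1 ✗
(1,2)P 0/1 ✗
(1,4)P 1/1 ✓
(2,3)P 2/2 ✓
(2,4)P 3/4 ✓
(2,5)Q 0/1 ✗
(3,1)P 1/1 ✓
(3,2)P 2/3 ✓
(3,3)P 3/3 ✓
(3,4)P 2/3 ✓
(4,2)Q 0/1 ✗
(4,4)Q 1/3 ✗
(4,5)Q 2/2 ✓
(5,3)P 1/1 ✓
(5,4)P 1/4 ✗
(5,5)Q 1/3 ✗
(6,4)Q 0/2 ✗
(6,5)P 0/2 ✗
Unsatisfied: (1,1), (1,2), (2,5), (4,2), (4,4), (5,4), (5,5), (6,4), (6,5) — 9 in total.

9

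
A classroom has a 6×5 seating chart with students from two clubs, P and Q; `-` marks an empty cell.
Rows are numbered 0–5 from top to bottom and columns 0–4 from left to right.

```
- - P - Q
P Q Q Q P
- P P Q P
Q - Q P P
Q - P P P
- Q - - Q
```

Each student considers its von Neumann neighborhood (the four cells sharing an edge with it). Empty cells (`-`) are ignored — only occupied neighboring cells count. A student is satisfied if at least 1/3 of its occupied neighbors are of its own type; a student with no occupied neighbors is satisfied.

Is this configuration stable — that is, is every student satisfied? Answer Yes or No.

(0,2)P 0/1 ✗
(0,4)Q 0/1 ✗
(1,0)P 0/1 ✗
(1,1)Q 1/3 ✓
(1,2)Q 2/4 ✓
(1,3)Q 2/3 ✓
(1,4)P 1/3 ✓
(2,1)P 1/2 ✓
(2,2)P 1/4 ✗
(2,3)Q 1/4 ✗
(2,4)P 2/3 ✓
(3,0)Q 1/1 ✓
(3,2)Q 0/3 ✗
(3,3)P 2/4 ✓
(3,4)P 3/3 ✓
(4,0)Q 1/1 ✓
(4,2)P 1/2 ✓
(4,3)P 3/3 ✓
(4,4)P 2/3 ✓
(5,1)Q 0/0 ✓
(5,4)Q 0/1 ✗
For instance (0,2) has only 0/1 same-type neighbors, below 1/3.

No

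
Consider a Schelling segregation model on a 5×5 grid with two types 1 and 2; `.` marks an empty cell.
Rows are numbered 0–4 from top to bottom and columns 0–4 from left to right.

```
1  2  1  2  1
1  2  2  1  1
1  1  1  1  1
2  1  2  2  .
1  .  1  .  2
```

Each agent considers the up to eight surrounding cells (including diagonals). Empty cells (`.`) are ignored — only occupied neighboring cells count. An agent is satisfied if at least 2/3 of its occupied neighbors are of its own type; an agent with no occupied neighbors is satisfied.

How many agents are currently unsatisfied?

(0,0)1 1/3 ✗
(0,1)2 2/5 ✗
(0,2)1 1/5 ✗
(0,3)2 1/5 ✗
(0,4)1 2/3 ✓
(1,0)1 3/5 ✗
(1,1)2 2/8 ✗
(1,2)2 3/8 ✗
(1,3)1 6/8 ✓
(1,4)1 4/5 ✓
(2,0)1 3/5 ✗
(2,1)1 4/8 ✗
(2,2)1 4/8 ✗
(2,3)1 4/7 ✗
(2,4)1 3/4 ✓
(3,0)2 0/4 ✗
(3,1)1 5/7 ✓
(3,2)2 1/6 ✗
(3,3)2 2/6 ✗
(4,0)1 1/2 ✗
(4,2)1 1/3 ✗
(4,4)2 1/1 ✓
Unsatisfied: (0,0), (0,1), (0,2), (0,3), (1,0), (1,1), (1,2), (2,0), (2,1), (2,2), (2,3), (3,0), (3,2), (3,3), (4,0), (4,2) — 16 in total.

16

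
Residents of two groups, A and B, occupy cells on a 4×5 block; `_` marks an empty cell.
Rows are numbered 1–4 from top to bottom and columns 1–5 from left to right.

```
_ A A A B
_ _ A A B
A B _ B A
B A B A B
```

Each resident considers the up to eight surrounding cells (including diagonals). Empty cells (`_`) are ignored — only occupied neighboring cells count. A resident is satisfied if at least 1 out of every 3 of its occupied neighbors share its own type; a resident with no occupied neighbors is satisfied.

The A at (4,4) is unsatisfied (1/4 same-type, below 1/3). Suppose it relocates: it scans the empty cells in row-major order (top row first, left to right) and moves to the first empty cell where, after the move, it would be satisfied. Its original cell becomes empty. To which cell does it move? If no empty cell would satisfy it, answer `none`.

(1,1)

Vacating (4,4). Empty cells in order:
  (1,1): 1/1 same-type → satisfied — stop here.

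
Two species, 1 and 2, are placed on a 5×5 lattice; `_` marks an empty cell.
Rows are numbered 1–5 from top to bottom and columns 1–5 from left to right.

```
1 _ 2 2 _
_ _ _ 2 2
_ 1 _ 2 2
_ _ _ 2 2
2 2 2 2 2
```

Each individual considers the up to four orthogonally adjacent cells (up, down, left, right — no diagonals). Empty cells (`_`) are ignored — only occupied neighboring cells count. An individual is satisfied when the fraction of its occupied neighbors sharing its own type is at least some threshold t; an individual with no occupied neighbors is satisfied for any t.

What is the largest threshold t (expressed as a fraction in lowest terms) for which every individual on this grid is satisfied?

(1,1)1 — no occupied neighbors
(1,3)2 1/1
(1,4)2 2/2
(2,4)2 3/3
(2,5)2 2/2
(3,2)1 — no occupied neighbors
(3,4)2 3/3
(3,5)2 3/3
(4,4)2 3/3
(4,5)2 3/3
(5,1)2 1/1
(5,2)2 2/2
(5,3)2 2/2
(5,4)2 3/3
(5,5)2 2/2
The smallest same-type fraction is 1/1 at (1,3), which reduces to 1/1. Any threshold above that leaves this individual unsatisfied.

1/1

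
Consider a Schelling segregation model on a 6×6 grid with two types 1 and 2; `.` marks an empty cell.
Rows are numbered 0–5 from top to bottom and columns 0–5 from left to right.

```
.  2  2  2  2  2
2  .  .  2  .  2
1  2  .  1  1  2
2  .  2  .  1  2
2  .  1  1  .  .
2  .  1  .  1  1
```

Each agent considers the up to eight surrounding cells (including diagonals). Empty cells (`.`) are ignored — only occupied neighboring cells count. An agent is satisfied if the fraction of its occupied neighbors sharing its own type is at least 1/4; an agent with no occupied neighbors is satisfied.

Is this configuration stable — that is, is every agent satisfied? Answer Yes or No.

Row 0: (0,1)2 2/2 ok · (0,2)2 3/3 ok · (0,3)2 3/3 ok · (0,4)2 4/4 ok · (0,5)2 2/2 ok
Row 1: (1,0)2 2/3 ok · (1,3)2 3/5 ok · (1,5)2 3/4 ok
Row 2: (2,0)1 0/3 unhappy · (2,1)2 3/4 ok · (2,3)1 2/4 ok · (2,4)1 2/6 ok · (2,5)2 2/4 ok
Row 3: (3,0)2 2/3 ok · (3,2)2 1/4 ok · (3,4)1 3/5 ok · (3,5)2 1/3 ok
Row 4: (4,0)2 2/2 ok · (4,2)1 2/3 ok · (4,3)1 4/5 ok
Row 5: (5,0)2 1/1 ok · (5,2)1 2/2 ok · (5,4)1 2/2 ok · (5,5)1 1/1 ok
For instance (2,0) has only 0/3 same-type neighbors, below 1/4.

No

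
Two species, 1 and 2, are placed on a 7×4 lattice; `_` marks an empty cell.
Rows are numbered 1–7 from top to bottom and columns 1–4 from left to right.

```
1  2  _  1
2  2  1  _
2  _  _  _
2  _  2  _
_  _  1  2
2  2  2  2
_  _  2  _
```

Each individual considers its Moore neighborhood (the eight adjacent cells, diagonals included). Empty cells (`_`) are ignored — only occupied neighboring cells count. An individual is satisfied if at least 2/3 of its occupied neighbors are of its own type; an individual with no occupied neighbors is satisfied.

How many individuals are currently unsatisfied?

6

Row 1: (1,1)1 0/3 unhappy · (1,2)2 2/4 unhappy · (1,4)1 1/1 ok
Row 2: (2,1)2 3/4 ok · (2,2)2 3/5 unhappy · (2,3)1 1/3 unhappy
Row 3: (3,1)2 3/3 ok
Row 4: (4,1)2 1/1 ok · (4,3)2 1/2 unhappy
Row 5: (5,3)1 0/5 unhappy · (5,4)2 3/4 ok
Row 6: (6,1)2 1/1 ok · (6,2)2 3/4 ok · (6,3)2 4/5 ok · (6,4)2 3/4 ok
Row 7: (7,3)2 3/3 ok
Unsatisfied: (1,1), (1,2), (2,2), (2,3), (4,3), (5,3) — 6 in total.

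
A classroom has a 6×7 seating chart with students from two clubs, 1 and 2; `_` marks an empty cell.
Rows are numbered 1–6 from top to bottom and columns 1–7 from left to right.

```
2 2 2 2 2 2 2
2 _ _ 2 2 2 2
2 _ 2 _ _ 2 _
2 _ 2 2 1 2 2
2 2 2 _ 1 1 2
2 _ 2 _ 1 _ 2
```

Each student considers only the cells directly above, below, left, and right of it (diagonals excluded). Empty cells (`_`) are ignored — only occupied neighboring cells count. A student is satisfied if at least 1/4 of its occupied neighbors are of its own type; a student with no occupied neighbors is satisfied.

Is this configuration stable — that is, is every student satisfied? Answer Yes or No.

Yes

(1,1)2 2/2 ✓
(1,2)2 2/2 ✓
(1,3)2 2/2 ✓
(1,4)2 3/3 ✓
(1,5)2 3/3 ✓
(1,6)2 3/3 ✓
(1,7)2 2/2 ✓
(2,1)2 2/2 ✓
(2,4)2 2/2 ✓
(2,5)2 3/3 ✓
(2,6)2 4/4 ✓
(2,7)2 2/2 ✓
(3,1)2 2/2 ✓
(3,3)2 1/1 ✓
(3,6)2 2/2 ✓
(4,1)2 2/2 ✓
(4,3)2 3/3 ✓
(4,4)2 1/2 ✓
(4,5)1 1/3 ✓
(4,6)2 2/4 ✓
(4,7)2 2/2 ✓
(5,1)2 3/3 ✓
(5,2)2 2/2 ✓
(5,3)2 3/3 ✓
(5,5)1 3/3 ✓
(5,6)1 1/3 ✓
(5,7)2 2/3 ✓
(6,1)2 1/1 ✓
(6,3)2 1/1 ✓
(6,5)1 1/1 ✓
(6,7)2 1/1 ✓
All meet the threshold, so the configuration is stable.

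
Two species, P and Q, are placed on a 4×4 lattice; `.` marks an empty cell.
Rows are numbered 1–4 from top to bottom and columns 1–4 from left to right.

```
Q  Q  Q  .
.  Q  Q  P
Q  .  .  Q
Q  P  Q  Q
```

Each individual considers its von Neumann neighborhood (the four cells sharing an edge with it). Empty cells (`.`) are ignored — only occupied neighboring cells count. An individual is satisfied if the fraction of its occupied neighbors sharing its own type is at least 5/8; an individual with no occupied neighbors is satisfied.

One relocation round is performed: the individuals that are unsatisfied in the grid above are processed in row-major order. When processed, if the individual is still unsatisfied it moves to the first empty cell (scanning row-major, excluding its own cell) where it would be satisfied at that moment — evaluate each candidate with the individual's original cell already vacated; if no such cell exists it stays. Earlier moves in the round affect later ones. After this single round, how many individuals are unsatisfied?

2

Initially unsatisfied (in order): (2,4), (3,4), (4,1), (4,2), (4,3).
  (2,4): no empty cell satisfies it; stays.
  (3,4) → (2,1).
  (4,1) → (3,2).
  (4,2): no empty cell satisfies it; stays.
  (4,3) → (3,3).
Resulting grid:
Q Q Q .
Q Q Q P
Q Q Q .
. P . Q
Unsatisfied now: (2,4), (4,2).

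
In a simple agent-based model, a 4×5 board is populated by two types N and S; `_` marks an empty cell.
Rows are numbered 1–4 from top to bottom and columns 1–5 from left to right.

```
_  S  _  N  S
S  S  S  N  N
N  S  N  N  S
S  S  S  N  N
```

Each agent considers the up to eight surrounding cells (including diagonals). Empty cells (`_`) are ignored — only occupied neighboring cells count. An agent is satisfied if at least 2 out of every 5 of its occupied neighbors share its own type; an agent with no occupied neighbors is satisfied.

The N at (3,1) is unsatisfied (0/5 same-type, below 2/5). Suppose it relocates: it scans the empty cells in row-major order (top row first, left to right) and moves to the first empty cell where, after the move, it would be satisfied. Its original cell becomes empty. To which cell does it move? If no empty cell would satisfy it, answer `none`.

Vacating (3,1). Empty cells in order:
  (1,1): 0/3 same-type → still unsatisfied.
  (1,3): 2/5 same-type → satisfied — stop here.

(1,3)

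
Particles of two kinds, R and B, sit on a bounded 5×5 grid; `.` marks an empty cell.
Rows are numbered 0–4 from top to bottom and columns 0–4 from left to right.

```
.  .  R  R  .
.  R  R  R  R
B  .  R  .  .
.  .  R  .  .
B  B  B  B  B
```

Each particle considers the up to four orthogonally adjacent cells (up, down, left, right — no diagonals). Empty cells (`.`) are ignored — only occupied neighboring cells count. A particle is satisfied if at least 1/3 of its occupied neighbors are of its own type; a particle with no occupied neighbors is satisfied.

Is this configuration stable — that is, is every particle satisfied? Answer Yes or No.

(0,2)R 2/2 ok
(0,3)R 2/2 ok
(1,1)R 1/1 ok
(1,2)R 4/4 ok
(1,3)R 3/3 ok
(1,4)R 1/1 ok
(2,0)B 0/0 ok
(2,2)R 2/2 ok
(3,2)R 1/2 ok
(4,0)B 1/1 ok
(4,1)B 2/2 ok
(4,2)B 2/3 ok
(4,3)B 2/2 ok
(4,4)B 1/1 ok
All meet the threshold, so the configuration is stable.

Yes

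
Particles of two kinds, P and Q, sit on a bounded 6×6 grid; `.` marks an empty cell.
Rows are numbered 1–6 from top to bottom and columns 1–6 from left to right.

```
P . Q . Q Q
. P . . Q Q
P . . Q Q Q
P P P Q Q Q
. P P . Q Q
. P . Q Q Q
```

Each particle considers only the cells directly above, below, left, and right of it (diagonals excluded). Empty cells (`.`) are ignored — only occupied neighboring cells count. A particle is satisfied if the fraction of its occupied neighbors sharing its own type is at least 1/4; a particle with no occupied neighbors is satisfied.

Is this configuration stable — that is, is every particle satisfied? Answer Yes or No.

Yes

(1,1)P 0/0 ✓
(1,3)Q 0/0 ✓
(1,5)Q 2/2 ✓
(1,6)Q 2/2 ✓
(2,2)P 0/0 ✓
(2,5)Q 3/3 ✓
(2,6)Q 3/3 ✓
(3,1)P 1/1 ✓
(3,4)Q 2/2 ✓
(3,5)Q 4/4 ✓
(3,6)Q 3/3 ✓
(4,1)P 2/2 ✓
(4,2)P 3/3 ✓
(4,3)P 2/3 ✓
(4,4)Q 2/3 ✓
(4,5)Q 4/4 ✓
(4,6)Q 3/3 ✓
(5,2)P 3/3 ✓
(5,3)P 2/2 ✓
(5,5)Q 3/3 ✓
(5,6)Q 3/3 ✓
(6,2)P 1/1 ✓
(6,4)Q 1/1 ✓
(6,5)Q 3/3 ✓
(6,6)Q 2/2 ✓
All meet the threshold, so the configuration is stable.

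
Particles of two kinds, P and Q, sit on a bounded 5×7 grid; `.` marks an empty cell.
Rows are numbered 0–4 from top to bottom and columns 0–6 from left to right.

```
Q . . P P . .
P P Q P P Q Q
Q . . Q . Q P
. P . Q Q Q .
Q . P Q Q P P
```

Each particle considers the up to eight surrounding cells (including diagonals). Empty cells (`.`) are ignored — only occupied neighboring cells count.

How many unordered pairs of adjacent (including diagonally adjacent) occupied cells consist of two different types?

24

Scan each occupied cell's neighbors to the right and below (and the two forward diagonals) so each pair is counted once.
From row 0: 4 unlike of 9 pairs (running 4/9).
From row 1: 10 unlike of 16 pairs (running 14/25).
From row 2: 3 unlike of 7 pairs (running 17/32).
From row 3: 5 unlike of 13 pairs (running 22/45).
From row 4: 2 unlike of 4 pairs (running 24/49).
Total adjacent occupied pairs: 49; unlike-type pairs: 24.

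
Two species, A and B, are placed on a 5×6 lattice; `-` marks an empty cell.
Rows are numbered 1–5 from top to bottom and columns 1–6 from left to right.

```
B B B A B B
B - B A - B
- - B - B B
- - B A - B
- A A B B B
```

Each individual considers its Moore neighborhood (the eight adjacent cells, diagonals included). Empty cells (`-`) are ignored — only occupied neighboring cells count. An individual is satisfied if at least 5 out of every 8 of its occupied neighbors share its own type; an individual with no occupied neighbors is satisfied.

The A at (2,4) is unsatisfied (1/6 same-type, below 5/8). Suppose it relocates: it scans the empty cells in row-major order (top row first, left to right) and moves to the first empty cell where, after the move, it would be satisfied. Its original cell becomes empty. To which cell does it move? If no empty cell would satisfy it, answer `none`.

(4,1)

Vacating (2,4). Empty cells in order:
  (2,2): 0/6 same-type → still unsatisfied.
  (2,5): 1/6 same-type → still unsatisfied.
  (3,1): 0/1 same-type → still unsatisfied.
  (3,2): 0/4 same-type → still unsatisfied.
  (3,4): 1/5 same-type → still unsatisfied.
  (4,1): 1/1 same-type → satisfied — stop here.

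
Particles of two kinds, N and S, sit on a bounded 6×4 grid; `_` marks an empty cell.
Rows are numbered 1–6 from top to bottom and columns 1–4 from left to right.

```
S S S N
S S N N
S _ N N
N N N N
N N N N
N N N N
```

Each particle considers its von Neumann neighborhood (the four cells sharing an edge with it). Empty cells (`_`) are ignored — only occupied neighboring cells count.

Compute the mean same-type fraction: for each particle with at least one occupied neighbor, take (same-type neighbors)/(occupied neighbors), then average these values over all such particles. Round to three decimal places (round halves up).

Row 1: (1,1)S 2/2 · (1,2)S 3/3 · (1,3)S 1/3 · (1,4)N 1/2
Row 2: (2,1)S 3/3 · (2,2)S 2/3 · (2,3)N 2/4 · (2,4)N 3/3
Row 3: (3,1)S 1/2 · (3,3)N 3/3 · (3,4)N 3/3
Row 4: (4,1)N 2/3 · (4,2)N 3/3 · (4,3)N 4/4 · (4,4)N 3/3
Row 5: (5,1)N 3/3 · (5,2)N 4/4 · (5,3)N 4/4 · (5,4)N 3/3
Row 6: (6,1)N 2/2 · (6,2)N 3/3 · (6,3)N 3/3 · (6,4)N 2/2
Sum over 23 particles: 2/2 + 3/3 + 1/3 + 1/2 + 3/3 + 2/3 + 2/4 + 3/3 + 1/2 + 3/3 + 3/3 + 2/3 + 3/3 + 4/4 + 3/3 + 3/3 + 4/4 + 4/4 + 3/3 + 2/2 + 3/3 + 3/3 + 2/2 = 121/6; mean = 121/6 ÷ 23 = 121/138 = 0.876811… → 0.877.

0.877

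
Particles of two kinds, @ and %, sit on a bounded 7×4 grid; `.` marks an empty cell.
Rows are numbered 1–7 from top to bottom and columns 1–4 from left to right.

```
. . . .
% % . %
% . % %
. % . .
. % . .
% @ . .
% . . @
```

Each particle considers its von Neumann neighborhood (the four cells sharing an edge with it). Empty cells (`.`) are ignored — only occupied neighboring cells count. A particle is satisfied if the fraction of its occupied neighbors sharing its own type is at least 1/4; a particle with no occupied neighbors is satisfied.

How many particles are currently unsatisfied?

(2,1)% 2/2 satisfied
(2,2)% 1/1 satisfied
(2,4)% 1/1 satisfied
(3,1)% 1/1 satisfied
(3,3)% 1/1 satisfied
(3,4)% 2/2 satisfied
(4,2)% 1/1 satisfied
(5,2)% 1/2 satisfied
(6,1)% 1/2 satisfied
(6,2)@ 0/2 not
(7,1)% 1/1 satisfied
(7,4)@ 0/0 satisfied
Unsatisfied: (6,2) — 1 in total.

1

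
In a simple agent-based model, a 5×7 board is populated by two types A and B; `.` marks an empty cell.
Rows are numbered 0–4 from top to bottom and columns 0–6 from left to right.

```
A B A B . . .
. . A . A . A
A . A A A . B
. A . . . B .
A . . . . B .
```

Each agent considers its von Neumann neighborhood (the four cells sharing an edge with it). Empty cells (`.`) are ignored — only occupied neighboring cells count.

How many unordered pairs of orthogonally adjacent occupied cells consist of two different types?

4

Scan each occupied cell's neighbors to the right and below so each pair is counted once.
Row 0: A(0,0)–B(0,1)≠ B(0,1)–A(0,2)≠ A(0,2)–B(0,3)≠ A(0,2)–A(1,2)=  → 3/4 unlike.
Row 1: A(1,2)–A(2,2)= A(1,4)–A(2,4)= A(1,6)–B(2,6)≠  → 1/3 unlike.
Row 2: A(2,2)–A(2,3)= A(2,3)–A(2,4)=  → 0/2 unlike.
Row 3: B(3,5)–B(4,5)=  → 0/1 unlike.
Total adjacent occupied pairs: 10; unlike-type pairs: 4.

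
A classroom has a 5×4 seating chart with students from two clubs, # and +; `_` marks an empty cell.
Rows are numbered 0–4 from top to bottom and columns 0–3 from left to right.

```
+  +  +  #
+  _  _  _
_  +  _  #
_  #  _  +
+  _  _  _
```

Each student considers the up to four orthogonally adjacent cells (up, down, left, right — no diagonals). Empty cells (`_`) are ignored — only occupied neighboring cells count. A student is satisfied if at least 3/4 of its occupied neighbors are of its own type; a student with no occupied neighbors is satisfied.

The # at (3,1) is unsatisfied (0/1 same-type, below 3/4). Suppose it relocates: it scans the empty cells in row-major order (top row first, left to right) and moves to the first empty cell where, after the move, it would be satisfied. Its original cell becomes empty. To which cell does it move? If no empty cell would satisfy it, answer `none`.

Vacating (3,1). Empty cells in order:
  (1,1): 0/3 same-type → still unsatisfied.
  (1,2): 0/1 same-type → still unsatisfied.
  (1,3): 2/2 same-type → satisfied — stop here.

(1,3)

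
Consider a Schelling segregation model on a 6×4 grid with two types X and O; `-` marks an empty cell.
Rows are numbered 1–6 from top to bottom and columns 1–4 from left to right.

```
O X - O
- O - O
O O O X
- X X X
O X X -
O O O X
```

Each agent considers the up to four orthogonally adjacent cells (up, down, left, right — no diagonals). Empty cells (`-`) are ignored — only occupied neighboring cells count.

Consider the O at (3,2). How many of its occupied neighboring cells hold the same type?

Occupied neighbors of (3,2): (2,2)=O, (4,2)=X, (3,1)=O, (3,3)=O.
Same type (O): 3 of 4.

3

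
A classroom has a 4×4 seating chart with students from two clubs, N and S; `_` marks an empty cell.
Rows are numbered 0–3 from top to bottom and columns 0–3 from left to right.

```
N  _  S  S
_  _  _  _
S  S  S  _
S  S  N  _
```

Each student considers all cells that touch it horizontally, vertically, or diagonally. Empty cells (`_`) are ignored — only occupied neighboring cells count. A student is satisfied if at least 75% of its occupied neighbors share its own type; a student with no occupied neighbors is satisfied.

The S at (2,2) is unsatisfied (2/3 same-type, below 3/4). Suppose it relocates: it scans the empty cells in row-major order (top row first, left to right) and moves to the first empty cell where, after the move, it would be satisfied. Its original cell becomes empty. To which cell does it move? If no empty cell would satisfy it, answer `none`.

Vacating (2,2). Empty cells in order:
  (0,1): 1/2 same-type → still unsatisfied.
  (1,0): 2/3 same-type → still unsatisfied.
  (1,1): 3/4 same-type → satisfied — stop here.

(1,1)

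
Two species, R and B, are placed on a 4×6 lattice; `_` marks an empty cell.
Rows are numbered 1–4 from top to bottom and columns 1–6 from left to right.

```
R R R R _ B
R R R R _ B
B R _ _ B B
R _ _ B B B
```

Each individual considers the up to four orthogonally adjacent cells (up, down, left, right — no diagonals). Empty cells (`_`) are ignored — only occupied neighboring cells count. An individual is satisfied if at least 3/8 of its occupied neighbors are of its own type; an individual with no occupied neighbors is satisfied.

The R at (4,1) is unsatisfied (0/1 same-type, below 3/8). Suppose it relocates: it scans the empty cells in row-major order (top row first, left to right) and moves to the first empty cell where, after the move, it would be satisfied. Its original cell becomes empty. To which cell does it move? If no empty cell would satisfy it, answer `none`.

(1,5)

Vacating (4,1). Empty cells in order:
  (1,5): 1/2 same-type → satisfied — stop here.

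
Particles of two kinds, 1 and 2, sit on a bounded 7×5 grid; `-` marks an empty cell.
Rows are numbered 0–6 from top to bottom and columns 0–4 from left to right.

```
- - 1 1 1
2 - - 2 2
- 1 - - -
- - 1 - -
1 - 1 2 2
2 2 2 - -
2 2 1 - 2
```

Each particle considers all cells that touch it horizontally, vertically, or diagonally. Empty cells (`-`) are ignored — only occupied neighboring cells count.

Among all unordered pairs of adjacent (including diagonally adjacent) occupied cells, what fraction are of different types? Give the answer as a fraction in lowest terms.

Scan each occupied cell's neighbors to the right and below (and the two forward diagonals) so each pair is counted once.
Row 0: 1(0,2)–1(0,3)= 1(0,2)–2(1,3)≠ 1(0,3)–1(0,4)= 1(0,3)–2(1,3)≠ 1(0,3)–2(1,4)≠ 1(0,4)–2(1,4)≠ 1(0,4)–2(1,3)≠  → 5/7 unlike.
Row 1: 2(1,0)–1(2,1)≠ 2(1,3)–2(1,4)=  → 1/2 unlike.
Row 2: 1(2,1)–1(3,2)=  → 0/1 unlike.
Row 3: 1(3,2)–1(4,2)= 1(3,2)–2(4,3)≠  → 1/2 unlike.
Row 4: 1(4,0)–2(5,0)≠ 1(4,0)–2(5,1)≠ 1(4,2)–2(4,3)≠ 1(4,2)–2(5,2)≠ 1(4,2)–2(5,1)≠ 2(4,3)–2(4,4)= 2(4,3)–2(5,2)=  → 5/7 unlike.
Row 5: 2(5,0)–2(5,1)= 2(5,0)–2(6,0)= 2(5,0)–2(6,1)= 2(5,1)–2(5,2)= 2(5,1)–2(6,1)= 2(5,1)–1(6,2)≠ 2(5,1)–2(6,0)= 2(5,2)–1(6,2)≠ 2(5,2)–2(6,1)=  → 2/9 unlike.
Row 6: 2(6,0)–2(6,1)= 2(6,1)–1(6,2)≠  → 1/2 unlike.
Total adjacent occupied pairs: 30; unlike-type pairs: 15.
15/30 reduces to 1/2.

1/2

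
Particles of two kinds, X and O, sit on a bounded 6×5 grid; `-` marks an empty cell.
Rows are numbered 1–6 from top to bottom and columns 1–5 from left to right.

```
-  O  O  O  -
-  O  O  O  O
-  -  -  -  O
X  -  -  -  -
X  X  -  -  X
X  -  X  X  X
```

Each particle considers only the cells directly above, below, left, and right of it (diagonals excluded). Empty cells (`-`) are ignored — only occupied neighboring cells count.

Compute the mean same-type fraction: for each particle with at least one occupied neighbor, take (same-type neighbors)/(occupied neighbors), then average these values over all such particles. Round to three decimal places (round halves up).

1.000

(1,2)O 2/2
(1,3)O 3/3
(1,4)O 2/2
(2,2)O 2/2
(2,3)O 3/3
(2,4)O 3/3
(2,5)O 2/2
(3,5)O 1/1
(4,1)X 1/1
(5,1)X 3/3
(5,2)X 1/1
(5,5)X 1/1
(6,1)X 1/1
(6,3)X 1/1
(6,4)X 2/2
(6,5)X 2/2
Sum over 16 particles: 2/2 + 3/3 + 2/2 + 2/2 + 3/3 + 3/3 + 2/2 + 1/1 + 1/1 + 3/3 + 1/1 + 1/1 + 1/1 + 1/1 + 2/2 + 2/2 = 16; mean = 16 ÷ 16 = 1 = 1.0 → 1.000.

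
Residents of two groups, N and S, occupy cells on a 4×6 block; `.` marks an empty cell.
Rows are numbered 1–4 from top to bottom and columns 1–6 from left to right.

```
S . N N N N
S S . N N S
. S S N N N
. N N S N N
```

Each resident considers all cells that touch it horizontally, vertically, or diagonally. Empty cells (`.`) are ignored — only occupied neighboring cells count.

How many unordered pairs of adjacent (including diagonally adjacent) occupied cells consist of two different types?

Scan each occupied cell's neighbors to the right and below (and the two forward diagonals) so each pair is counted once.
Row 1: S(1,1)–S(2,1)= S(1,1)–S(2,2)= N(1,3)–N(1,4)= N(1,3)–N(2,4)= N(1,3)–S(2,2)≠ N(1,4)–N(1,5)= N(1,4)–N(2,4)= N(1,4)–N(2,5)= N(1,5)–N(1,6)= N(1,5)–N(2,5)= N(1,5)–S(2,6)≠ N(1,5)–N(2,4)= N(1,6)–S(2,6)≠ N(1,6)–N(2,5)=  → 3/14 unlike.
Row 2: S(2,1)–S(2,2)= S(2,1)–S(3,2)= S(2,2)–S(3,2)= S(2,2)–S(3,3)= N(2,4)–N(2,5)= N(2,4)–N(3,4)= N(2,4)–N(3,5)= N(2,4)–S(3,3)≠ N(2,5)–S(2,6)≠ N(2,5)–N(3,5)= N(2,5)–N(3,6)= N(2,5)–N(3,4)= S(2,6)–N(3,6)≠ S(2,6)–N(3,5)≠  → 4/14 unlike.
Row 3: S(3,2)–S(3,3)= S(3,2)–N(4,2)≠ S(3,2)–N(4,3)≠ S(3,3)–N(3,4)≠ S(3,3)–N(4,3)≠ S(3,3)–S(4,4)= S(3,3)–N(4,2)≠ N(3,4)–N(3,5)= N(3,4)–S(4,4)≠ N(3,4)–N(4,5)= N(3,4)–N(4,3)= N(3,5)–N(3,6)= N(3,5)–N(4,5)= N(3,5)–N(4,6)= N(3,5)–S(4,4)≠ N(3,6)–N(4,6)= N(3,6)–N(4,5)=  → 7/17 unlike.
Row 4: N(4,2)–N(4,3)= N(4,3)–S(4,4)≠ S(4,4)–N(4,5)≠ N(4,5)–N(4,6)=  → 2/4 unlike.
Total adjacent occupied pairs: 49; unlike-type pairs: 16.

16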